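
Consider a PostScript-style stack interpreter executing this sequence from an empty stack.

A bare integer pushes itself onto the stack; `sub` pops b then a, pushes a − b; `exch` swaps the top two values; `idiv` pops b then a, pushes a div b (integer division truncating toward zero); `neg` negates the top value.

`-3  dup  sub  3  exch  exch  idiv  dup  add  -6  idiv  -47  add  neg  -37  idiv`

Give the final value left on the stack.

-3   -> [-3]
dup  -> [-3, -3]
sub  -> [0]
3    -> [0, 3]
exch -> [3, 0]
exch -> [0, 3]
idiv -> [0]
dup  -> [0, 0]
add  -> [0]
-6   -> [0, -6]
idiv -> [0]
-47  -> [0, -47]
add  -> [-47]
neg  -> [47]
-37  -> [47, -37]
idiv -> [-1]

-1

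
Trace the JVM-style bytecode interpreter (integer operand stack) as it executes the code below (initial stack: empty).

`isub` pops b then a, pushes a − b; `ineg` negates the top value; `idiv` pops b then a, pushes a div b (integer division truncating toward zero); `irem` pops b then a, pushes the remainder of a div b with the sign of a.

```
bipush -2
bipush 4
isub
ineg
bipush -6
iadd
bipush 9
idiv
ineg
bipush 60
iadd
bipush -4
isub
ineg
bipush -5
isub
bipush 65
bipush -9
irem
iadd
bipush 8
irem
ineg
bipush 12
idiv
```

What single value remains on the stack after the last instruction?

bipush -2 -> -2
bipush 4  -> -2 4
isub      -> -6
ineg      -> 6
bipush -6 -> 6 -6
iadd      -> 0
bipush 9  -> 0 9
idiv      -> 0
ineg      -> 0
bipush 60 -> 0 60
iadd      -> 60
bipush -4 -> 60 -4
isub      -> 64
ineg      -> -64
bipush -5 -> -64 -5
isub      -> -59
bipush 65 -> -59 65
bipush -9 -> -59 65 -9
irem      -> -59 2
iadd      -> -57
bipush 8  -> -57 8
irem      -> -1
ineg      -> 1
bipush 12 -> 1 12
idiv      -> 0

0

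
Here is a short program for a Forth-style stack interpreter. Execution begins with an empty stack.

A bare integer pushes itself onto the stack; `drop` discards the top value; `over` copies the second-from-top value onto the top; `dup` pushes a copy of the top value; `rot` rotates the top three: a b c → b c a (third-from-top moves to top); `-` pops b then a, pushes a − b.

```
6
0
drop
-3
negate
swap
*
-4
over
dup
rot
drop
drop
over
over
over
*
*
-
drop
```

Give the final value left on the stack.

18

6       [6]
0       [6, 0]
drop    [6]
-3      [6, -3]
negate  [6, 3]
swap    [3, 6]
*       [18]
-4      [18, -4]
over    [18, -4, 18]
dup     [18, -4, 18, 18]
rot     [18, 18, 18, -4]
drop    [18, 18, 18]
drop    [18, 18]
over    [18, 18, 18]
over    [18, 18, 18, 18]
over    [18, 18, 18, 18, 18]
*       [18, 18, 18, 324]
*       [18, 18, 5832]
-       [18, -5814]
drop    [18]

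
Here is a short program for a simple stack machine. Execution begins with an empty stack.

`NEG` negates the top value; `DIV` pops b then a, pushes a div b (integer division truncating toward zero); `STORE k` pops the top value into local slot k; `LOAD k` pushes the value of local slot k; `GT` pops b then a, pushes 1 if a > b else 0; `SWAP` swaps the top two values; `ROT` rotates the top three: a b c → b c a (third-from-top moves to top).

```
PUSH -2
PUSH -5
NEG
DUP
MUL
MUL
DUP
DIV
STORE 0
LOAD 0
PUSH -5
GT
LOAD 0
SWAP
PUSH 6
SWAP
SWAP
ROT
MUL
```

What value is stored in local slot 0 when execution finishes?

1

PUSH -2 : [-2]
PUSH -5 : [-2, -5]
NEG     : [-2, 5]
DUP     : [-2, 5, 5]
MUL     : [-2, 25]
MUL     : [-50]
DUP     : [-50, -50]
DIV     : [1]
STORE 0 : []
LOAD 0  : [1]
PUSH -5 : [1, -5]
GT      : [1]
LOAD 0  : [1, 1]
SWAP    : [1, 1]
PUSH 6  : [1, 1, 6]
SWAP    : [1, 6, 1]
SWAP    : [1, 1, 6]
ROT     : [1, 6, 1]
MUL     : [1, 6]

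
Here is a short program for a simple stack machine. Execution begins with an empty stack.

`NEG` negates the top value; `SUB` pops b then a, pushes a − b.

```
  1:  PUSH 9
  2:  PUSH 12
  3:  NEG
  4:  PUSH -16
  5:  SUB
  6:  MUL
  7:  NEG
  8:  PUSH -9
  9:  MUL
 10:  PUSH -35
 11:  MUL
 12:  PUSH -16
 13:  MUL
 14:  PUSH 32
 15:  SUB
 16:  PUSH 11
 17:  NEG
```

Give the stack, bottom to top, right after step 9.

PUSH 9    [9]
PUSH 12   [9, 12]
NEG       [9, -12]
PUSH -16  [9, -12, -16]
SUB       [9, 4]
MUL       [36]
NEG       [-36]
PUSH -9   [-36, -9]
MUL       [324]

[324]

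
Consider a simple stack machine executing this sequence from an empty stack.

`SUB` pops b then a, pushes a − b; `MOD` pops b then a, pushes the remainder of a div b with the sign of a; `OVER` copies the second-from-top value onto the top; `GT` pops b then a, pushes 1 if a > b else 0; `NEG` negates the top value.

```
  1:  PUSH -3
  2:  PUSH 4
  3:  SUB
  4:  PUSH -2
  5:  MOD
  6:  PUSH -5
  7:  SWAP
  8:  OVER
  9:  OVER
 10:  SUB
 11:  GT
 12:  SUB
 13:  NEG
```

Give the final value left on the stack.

PUSH -3 : [-3]
PUSH 4  : [-3, 4]
SUB     : [-7]
PUSH -2 : [-7, -2]
MOD     : [-1]
PUSH -5 : [-1, -5]
SWAP    : [-5, -1]
OVER    : [-5, -1, -5]
OVER    : [-5, -1, -5, -1]
SUB     : [-5, -1, -4]
GT      : [-5, 1]
SUB     : [-6]
NEG     : [6]

6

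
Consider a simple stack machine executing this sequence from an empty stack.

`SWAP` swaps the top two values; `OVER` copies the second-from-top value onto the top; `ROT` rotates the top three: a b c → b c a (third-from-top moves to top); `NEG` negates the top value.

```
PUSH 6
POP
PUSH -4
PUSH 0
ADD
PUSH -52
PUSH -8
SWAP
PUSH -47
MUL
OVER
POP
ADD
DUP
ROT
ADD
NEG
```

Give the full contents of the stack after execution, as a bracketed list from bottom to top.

PUSH 6   -> [6]
POP      -> []
PUSH -4  -> [-4]
PUSH 0   -> [-4, 0]
ADD      -> [-4]
PUSH -52 -> [-4, -52]
PUSH -8  -> [-4, -52, -8]
SWAP     -> [-4, -8, -52]
PUSH -47 -> [-4, -8, -52, -47]
MUL      -> [-4, -8, 2444]
OVER     -> [-4, -8, 2444, -8]
POP      -> [-4, -8, 2444]
ADD      -> [-4, 2436]
DUP      -> [-4, 2436, 2436]
ROT      -> [2436, 2436, -4]
ADD      -> [2436, 2432]
NEG      -> [2436, -2432]

[2436, -2432]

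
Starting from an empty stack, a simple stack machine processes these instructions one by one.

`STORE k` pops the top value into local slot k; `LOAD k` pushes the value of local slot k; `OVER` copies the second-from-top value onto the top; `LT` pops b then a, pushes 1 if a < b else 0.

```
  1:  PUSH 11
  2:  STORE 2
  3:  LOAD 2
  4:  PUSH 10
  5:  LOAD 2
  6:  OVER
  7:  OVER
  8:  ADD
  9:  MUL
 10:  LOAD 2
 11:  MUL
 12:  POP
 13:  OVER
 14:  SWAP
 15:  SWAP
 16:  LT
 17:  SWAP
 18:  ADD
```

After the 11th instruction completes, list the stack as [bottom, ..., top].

[11, 10, 2541]

PUSH 11 -> 11
STORE 2 -> (empty)
LOAD 2  -> 11
PUSH 10 -> 11 10
LOAD 2  -> 11 10 11
OVER    -> 11 10 11 10
OVER    -> 11 10 11 10 11
ADD     -> 11 10 11 21
MUL     -> 11 10 231
LOAD 2  -> 11 10 231 11
MUL     -> 11 10 2541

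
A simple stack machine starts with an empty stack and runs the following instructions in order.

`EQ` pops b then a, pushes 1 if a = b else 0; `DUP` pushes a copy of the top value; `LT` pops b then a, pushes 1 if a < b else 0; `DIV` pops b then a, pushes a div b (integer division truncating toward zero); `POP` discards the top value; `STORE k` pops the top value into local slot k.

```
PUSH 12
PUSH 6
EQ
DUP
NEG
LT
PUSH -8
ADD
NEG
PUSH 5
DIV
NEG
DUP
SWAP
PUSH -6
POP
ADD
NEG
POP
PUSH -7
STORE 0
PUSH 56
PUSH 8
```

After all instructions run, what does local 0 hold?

-7

PUSH 12 → [12]
PUSH 6  → [12, 6]
EQ      → [0]
DUP     → [0, 0]
NEG     → [0, 0]
LT      → [0]
PUSH -8 → [0, -8]
ADD     → [-8]
NEG     → [8]
PUSH 5  → [8, 5]
DIV     → [1]
NEG     → [-1]
DUP     → [-1, -1]
SWAP    → [-1, -1]
PUSH -6 → [-1, -1, -6]
POP     → [-1, -1]
ADD     → [-2]
NEG     → [2]
POP     → []
PUSH -7 → [-7]
STORE 0 → []
PUSH 56 → [56]
PUSH 8  → [56, 8]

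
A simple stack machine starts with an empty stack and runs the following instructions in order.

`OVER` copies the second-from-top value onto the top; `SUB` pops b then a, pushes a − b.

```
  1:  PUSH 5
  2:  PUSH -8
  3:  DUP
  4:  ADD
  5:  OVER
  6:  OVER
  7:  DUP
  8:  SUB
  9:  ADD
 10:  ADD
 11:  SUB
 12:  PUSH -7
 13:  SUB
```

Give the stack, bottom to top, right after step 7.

PUSH 5   [5]
PUSH -8  [5, -8]
DUP      [5, -8, -8]
ADD      [5, -16]
OVER     [5, -16, 5]
OVER     [5, -16, 5, -16]
DUP      [5, -16, 5, -16, -16]

[5, -16, 5, -16, -16]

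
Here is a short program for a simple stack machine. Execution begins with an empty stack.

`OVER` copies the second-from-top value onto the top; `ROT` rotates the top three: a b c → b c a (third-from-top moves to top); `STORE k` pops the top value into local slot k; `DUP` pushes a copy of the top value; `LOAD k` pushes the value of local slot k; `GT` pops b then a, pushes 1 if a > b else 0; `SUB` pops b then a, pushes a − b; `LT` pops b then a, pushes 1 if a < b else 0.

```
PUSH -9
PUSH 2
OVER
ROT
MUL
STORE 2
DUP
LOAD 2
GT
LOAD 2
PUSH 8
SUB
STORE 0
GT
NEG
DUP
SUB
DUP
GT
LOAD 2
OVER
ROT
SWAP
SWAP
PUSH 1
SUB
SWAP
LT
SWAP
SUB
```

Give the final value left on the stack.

-80

PUSH -9 -> [-9]
PUSH 2  -> [-9, 2]
OVER    -> [-9, 2, -9]
ROT     -> [2, -9, -9]
MUL     -> [2, 81]
STORE 2 -> [2]
DUP     -> [2, 2]
LOAD 2  -> [2, 2, 81]
GT      -> [2, 0]
LOAD 2  -> [2, 0, 81]
PUSH 8  -> [2, 0, 81, 8]
SUB     -> [2, 0, 73]
STORE 0 -> [2, 0]
GT      -> [1]
NEG     -> [-1]
DUP     -> [-1, -1]
SUB     -> [0]
DUP     -> [0, 0]
GT      -> [0]
LOAD 2  -> [0, 81]
OVER    -> [0, 81, 0]
ROT     -> [81, 0, 0]
SWAP    -> [81, 0, 0]
SWAP    -> [81, 0, 0]
PUSH 1  -> [81, 0, 0, 1]
SUB     -> [81, 0, -1]
SWAP    -> [81, -1, 0]
LT      -> [81, 1]
SWAP    -> [1, 81]
SUB     -> [-80]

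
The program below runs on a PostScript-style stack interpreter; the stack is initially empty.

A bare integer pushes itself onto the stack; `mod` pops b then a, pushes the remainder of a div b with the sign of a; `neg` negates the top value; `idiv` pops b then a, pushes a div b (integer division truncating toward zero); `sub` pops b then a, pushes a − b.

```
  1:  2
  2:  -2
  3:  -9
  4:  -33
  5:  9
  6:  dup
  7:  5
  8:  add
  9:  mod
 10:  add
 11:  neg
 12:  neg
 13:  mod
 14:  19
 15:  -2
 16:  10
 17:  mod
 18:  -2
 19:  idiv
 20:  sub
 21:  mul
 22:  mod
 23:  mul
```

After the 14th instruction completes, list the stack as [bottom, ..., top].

2   -> 2
-2  -> 2 -2
-9  -> 2 -2 -9
-33 -> 2 -2 -9 -33
9   -> 2 -2 -9 -33 9
dup -> 2 -2 -9 -33 9 9
5   -> 2 -2 -9 -33 9 9 5
add -> 2 -2 -9 -33 9 14
mod -> 2 -2 -9 -33 9
add -> 2 -2 -9 -24
neg -> 2 -2 -9 24
neg -> 2 -2 -9 -24
mod -> 2 -2 -9
19  -> 2 -2 -9 19

[2, -2, -9, 19]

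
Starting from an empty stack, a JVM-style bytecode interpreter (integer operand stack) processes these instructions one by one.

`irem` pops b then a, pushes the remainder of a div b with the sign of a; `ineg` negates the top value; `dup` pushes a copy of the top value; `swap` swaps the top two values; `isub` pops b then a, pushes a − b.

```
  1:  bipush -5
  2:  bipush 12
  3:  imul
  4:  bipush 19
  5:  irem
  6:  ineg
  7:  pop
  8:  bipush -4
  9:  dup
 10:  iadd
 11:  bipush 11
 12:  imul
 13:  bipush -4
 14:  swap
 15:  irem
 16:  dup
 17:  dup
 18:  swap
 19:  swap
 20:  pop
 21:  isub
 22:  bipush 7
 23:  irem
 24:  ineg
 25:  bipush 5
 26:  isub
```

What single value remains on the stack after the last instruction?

-5

bipush -5 : -5
bipush 12 : -5 12
imul      : -60
bipush 19 : -60 19
irem      : -3
ineg      : 3
pop       : (empty)
bipush -4 : -4
dup       : -4 -4
iadd      : -8
bipush 11 : -8 11
imul      : -88
bipush -4 : -88 -4
swap      : -4 -88
irem      : -4
dup       : -4 -4
dup       : -4 -4 -4
swap      : -4 -4 -4
swap      : -4 -4 -4
pop       : -4 -4
isub      : 0
bipush 7  : 0 7
irem      : 0
ineg      : 0
bipush 5  : 0 5
isub      : -5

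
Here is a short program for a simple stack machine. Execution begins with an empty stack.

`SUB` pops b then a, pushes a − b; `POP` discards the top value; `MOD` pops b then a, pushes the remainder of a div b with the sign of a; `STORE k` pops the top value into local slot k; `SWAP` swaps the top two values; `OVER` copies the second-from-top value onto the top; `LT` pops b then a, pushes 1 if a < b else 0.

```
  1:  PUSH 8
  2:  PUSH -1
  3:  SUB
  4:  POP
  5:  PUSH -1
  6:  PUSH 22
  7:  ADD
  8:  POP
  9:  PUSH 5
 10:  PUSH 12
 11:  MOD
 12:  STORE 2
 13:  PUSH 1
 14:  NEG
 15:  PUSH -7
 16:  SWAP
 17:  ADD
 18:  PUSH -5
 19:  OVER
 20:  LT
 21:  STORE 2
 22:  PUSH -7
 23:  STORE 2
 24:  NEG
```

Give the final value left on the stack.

PUSH 8  : 8
PUSH -1 : 8 -1
SUB     : 9
POP     : (empty)
PUSH -1 : -1
PUSH 22 : -1 22
ADD     : 21
POP     : (empty)
PUSH 5  : 5
PUSH 12 : 5 12
MOD     : 5
STORE 2 : (empty)
PUSH 1  : 1
NEG     : -1
PUSH -7 : -1 -7
SWAP    : -7 -1
ADD     : -8
PUSH -5 : -8 -5
OVER    : -8 -5 -8
LT      : -8 0
STORE 2 : -8
PUSH -7 : -8 -7
STORE 2 : -8
NEG     : 8

8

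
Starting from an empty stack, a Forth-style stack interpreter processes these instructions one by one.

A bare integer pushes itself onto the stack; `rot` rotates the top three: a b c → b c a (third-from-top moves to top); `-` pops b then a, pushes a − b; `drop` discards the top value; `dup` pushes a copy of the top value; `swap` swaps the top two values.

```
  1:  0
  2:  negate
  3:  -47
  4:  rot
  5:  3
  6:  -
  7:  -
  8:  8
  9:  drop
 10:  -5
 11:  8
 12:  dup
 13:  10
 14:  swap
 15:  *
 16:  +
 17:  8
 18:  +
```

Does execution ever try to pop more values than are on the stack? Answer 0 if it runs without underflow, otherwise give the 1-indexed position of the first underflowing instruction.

4

0      -> 0
negate -> 0
-47    -> 0 -47
rot  — needs 3 operands, stack has 2 → underflow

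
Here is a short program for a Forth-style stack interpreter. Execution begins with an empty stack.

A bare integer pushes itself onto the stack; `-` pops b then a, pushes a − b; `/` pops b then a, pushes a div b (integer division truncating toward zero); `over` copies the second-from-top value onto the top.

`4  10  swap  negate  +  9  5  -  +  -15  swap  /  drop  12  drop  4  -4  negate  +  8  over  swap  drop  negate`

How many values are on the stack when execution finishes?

4      → [4]
10     → [4, 10]
swap   → [10, 4]
negate → [10, -4]
+      → [6]
9      → [6, 9]
5      → [6, 9, 5]
-      → [6, 4]
+      → [10]
-15    → [10, -15]
swap   → [-15, 10]
/      → [-1]
drop   → []
12     → [12]
drop   → []
4      → [4]
-4     → [4, -4]
negate → [4, 4]
+      → [8]
8      → [8, 8]
over   → [8, 8, 8]
swap   → [8, 8, 8]
drop   → [8, 8]
negate → [8, -8]

2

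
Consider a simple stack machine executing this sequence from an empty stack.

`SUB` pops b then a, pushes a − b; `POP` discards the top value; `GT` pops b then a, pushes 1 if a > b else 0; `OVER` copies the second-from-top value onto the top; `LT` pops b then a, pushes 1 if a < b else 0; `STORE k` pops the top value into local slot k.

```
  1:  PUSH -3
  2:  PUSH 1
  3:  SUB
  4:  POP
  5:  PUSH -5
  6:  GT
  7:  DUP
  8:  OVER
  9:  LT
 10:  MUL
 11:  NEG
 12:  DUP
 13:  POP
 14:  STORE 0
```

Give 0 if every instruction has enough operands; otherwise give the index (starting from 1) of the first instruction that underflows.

6

PUSH -3  -3
PUSH 1   -3 1
SUB      -4
POP      (empty)
PUSH -5  -5
GT  — needs 2 operands, stack has 1 → underflow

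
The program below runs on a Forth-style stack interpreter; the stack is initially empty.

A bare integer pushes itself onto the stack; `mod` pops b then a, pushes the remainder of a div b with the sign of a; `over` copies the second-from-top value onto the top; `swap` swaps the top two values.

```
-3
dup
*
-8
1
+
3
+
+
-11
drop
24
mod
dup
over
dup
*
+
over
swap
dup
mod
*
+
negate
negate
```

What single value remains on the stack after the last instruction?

5

-3     -> [-3]
dup    -> [-3, -3]
*      -> [9]
-8     -> [9, -8]
1      -> [9, -8, 1]
+      -> [9, -7]
3      -> [9, -7, 3]
+      -> [9, -4]
+      -> [5]
-11    -> [5, -11]
drop   -> [5]
24     -> [5, 24]
mod    -> [5]
dup    -> [5, 5]
over   -> [5, 5, 5]
dup    -> [5, 5, 5, 5]
*      -> [5, 5, 25]
+      -> [5, 30]
over   -> [5, 30, 5]
swap   -> [5, 5, 30]
dup    -> [5, 5, 30, 30]
mod    -> [5, 5, 0]
*      -> [5, 0]
+      -> [5]
negate -> [-5]
negate -> [5]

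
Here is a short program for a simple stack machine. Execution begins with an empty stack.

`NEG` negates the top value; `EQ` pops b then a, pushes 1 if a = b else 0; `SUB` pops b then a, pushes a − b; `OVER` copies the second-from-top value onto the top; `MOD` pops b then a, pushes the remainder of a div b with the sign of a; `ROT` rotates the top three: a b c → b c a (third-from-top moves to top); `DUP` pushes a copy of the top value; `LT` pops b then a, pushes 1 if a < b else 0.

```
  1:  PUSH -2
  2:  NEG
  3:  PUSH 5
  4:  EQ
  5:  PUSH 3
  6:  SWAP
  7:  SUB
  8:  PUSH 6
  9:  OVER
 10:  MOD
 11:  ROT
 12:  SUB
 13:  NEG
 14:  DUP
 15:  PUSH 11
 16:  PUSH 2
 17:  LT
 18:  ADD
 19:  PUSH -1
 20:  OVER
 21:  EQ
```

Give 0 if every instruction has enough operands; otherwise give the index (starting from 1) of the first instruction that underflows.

11

PUSH -2 -> -2
NEG     -> 2
PUSH 5  -> 2 5
EQ      -> 0
PUSH 3  -> 0 3
SWAP    -> 3 0
SUB     -> 3
PUSH 6  -> 3 6
OVER    -> 3 6 3
MOD     -> 3 0
ROT  — needs 3 operands, stack has 2 → underflow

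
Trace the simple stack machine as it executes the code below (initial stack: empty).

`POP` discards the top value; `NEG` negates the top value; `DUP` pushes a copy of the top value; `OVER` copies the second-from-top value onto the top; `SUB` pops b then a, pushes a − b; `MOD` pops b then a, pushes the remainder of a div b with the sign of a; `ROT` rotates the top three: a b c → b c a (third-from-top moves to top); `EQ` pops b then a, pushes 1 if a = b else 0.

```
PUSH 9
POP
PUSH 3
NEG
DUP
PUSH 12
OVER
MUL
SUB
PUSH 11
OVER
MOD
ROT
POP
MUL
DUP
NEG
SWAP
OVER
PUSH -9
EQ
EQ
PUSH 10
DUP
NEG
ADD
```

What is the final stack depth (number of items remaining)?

3

PUSH 9  : 9
POP     : (empty)
PUSH 3  : 3
NEG     : -3
DUP     : -3 -3
PUSH 12 : -3 -3 12
OVER    : -3 -3 12 -3
MUL     : -3 -3 -36
SUB     : -3 33
PUSH 11 : -3 33 11
OVER    : -3 33 11 33
MOD     : -3 33 11
ROT     : 33 11 -3
POP     : 33 11
MUL     : 363
DUP     : 363 363
NEG     : 363 -363
SWAP    : -363 363
OVER    : -363 363 -363
PUSH -9 : -363 363 -363 -9
EQ      : -363 363 0
EQ      : -363 0
PUSH 10 : -363 0 10
DUP     : -363 0 10 10
NEG     : -363 0 10 -10
ADD     : -363 0 0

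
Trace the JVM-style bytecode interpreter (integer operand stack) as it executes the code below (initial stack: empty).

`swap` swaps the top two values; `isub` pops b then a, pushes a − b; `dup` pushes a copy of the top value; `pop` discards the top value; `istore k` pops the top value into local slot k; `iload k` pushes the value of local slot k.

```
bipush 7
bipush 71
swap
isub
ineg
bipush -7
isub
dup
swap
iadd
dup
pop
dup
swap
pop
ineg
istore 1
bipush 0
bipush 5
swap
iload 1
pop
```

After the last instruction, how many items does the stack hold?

2

bipush 7  -> [7]
bipush 71 -> [7, 71]
swap      -> [71, 7]
isub      -> [64]
ineg      -> [-64]
bipush -7 -> [-64, -7]
isub      -> [-57]
dup       -> [-57, -57]
swap      -> [-57, -57]
iadd      -> [-114]
dup       -> [-114, -114]
pop       -> [-114]
dup       -> [-114, -114]
swap      -> [-114, -114]
pop       -> [-114]
ineg      -> [114]
istore 1  -> []
bipush 0  -> [0]
bipush 5  -> [0, 5]
swap      -> [5, 0]
iload 1   -> [5, 0, 114]
pop       -> [5, 0]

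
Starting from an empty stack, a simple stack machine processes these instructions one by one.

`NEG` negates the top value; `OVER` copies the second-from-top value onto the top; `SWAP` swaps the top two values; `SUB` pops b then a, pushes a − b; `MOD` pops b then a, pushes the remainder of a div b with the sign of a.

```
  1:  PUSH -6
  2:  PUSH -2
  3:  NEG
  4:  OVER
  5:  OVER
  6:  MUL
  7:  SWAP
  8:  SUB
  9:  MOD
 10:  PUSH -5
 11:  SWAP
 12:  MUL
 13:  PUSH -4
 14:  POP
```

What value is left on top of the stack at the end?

30

PUSH -6 : -6
PUSH -2 : -6 -2
NEG     : -6 2
OVER    : -6 2 -6
OVER    : -6 2 -6 2
MUL     : -6 2 -12
SWAP    : -6 -12 2
SUB     : -6 -14
MOD     : -6
PUSH -5 : -6 -5
SWAP    : -5 -6
MUL     : 30
PUSH -4 : 30 -4
POP     : 30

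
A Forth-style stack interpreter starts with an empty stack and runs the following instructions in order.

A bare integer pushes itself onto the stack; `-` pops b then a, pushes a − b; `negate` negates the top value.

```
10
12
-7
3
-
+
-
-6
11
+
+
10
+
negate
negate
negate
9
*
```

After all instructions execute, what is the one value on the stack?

-207

10     -> 10
12     -> 10 12
-7     -> 10 12 -7
3      -> 10 12 -7 3
-      -> 10 12 -10
+      -> 10 2
-      -> 8
-6     -> 8 -6
11     -> 8 -6 11
+      -> 8 5
+      -> 13
10     -> 13 10
+      -> 23
negate -> -23
negate -> 23
negate -> -23
9      -> -23 9
*      -> -207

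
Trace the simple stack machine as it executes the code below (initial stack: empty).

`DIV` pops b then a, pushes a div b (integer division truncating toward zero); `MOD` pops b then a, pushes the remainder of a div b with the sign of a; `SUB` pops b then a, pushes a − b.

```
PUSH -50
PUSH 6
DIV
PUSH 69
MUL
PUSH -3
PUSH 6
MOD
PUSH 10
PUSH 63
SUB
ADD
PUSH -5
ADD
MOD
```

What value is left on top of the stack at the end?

PUSH -50 -> -50
PUSH 6   -> -50 6
DIV      -> -8
PUSH 69  -> -8 69
MUL      -> -552
PUSH -3  -> -552 -3
PUSH 6   -> -552 -3 6
MOD      -> -552 -3
PUSH 10  -> -552 -3 10
PUSH 63  -> -552 -3 10 63
SUB      -> -552 -3 -53
ADD      -> -552 -56
PUSH -5  -> -552 -56 -5
ADD      -> -552 -61
MOD      -> -3

-3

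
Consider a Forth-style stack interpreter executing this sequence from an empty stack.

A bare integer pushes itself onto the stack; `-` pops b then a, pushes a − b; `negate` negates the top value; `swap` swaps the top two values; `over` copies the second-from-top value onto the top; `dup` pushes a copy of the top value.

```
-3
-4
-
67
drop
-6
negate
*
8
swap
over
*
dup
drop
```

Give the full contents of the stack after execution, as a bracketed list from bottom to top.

-3      [-3]
-4      [-3, -4]
-       [1]
67      [1, 67]
drop    [1]
-6      [1, -6]
negate  [1, 6]
*       [6]
8       [6, 8]
swap    [8, 6]
over    [8, 6, 8]
*       [8, 48]
dup     [8, 48, 48]
drop    [8, 48]

[8, 48]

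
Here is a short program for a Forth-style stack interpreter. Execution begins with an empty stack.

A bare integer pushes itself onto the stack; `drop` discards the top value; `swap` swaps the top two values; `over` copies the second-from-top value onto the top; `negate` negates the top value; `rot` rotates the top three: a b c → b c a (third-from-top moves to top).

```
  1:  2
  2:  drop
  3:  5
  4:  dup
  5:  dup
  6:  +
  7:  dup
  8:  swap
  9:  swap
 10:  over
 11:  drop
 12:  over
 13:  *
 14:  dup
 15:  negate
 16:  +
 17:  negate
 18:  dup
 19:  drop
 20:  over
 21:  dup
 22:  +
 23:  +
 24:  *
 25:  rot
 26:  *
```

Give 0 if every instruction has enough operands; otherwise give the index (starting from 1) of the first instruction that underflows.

25

2       [2]
drop    []
5       [5]
dup     [5, 5]
dup     [5, 5, 5]
+       [5, 10]
dup     [5, 10, 10]
swap    [5, 10, 10]
swap    [5, 10, 10]
over    [5, 10, 10, 10]
drop    [5, 10, 10]
over    [5, 10, 10, 10]
*       [5, 10, 100]
dup     [5, 10, 100, 100]
negate  [5, 10, 100, -100]
+       [5, 10, 0]
negate  [5, 10, 0]
dup     [5, 10, 0, 0]
drop    [5, 10, 0]
over    [5, 10, 0, 10]
dup     [5, 10, 0, 10, 10]
+       [5, 10, 0, 20]
+       [5, 10, 20]
*       [5, 200]
rot  — needs 3 operands, stack has 2 → underflow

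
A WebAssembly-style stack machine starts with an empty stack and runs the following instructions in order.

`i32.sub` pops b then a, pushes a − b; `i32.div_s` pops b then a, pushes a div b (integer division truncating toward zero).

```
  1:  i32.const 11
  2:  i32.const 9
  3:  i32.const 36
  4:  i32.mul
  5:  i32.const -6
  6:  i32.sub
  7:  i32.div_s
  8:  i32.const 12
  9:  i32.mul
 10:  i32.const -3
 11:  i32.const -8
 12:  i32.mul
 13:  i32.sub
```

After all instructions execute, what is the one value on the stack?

-24

i32.const 11 → 11
i32.const 9  → 11 9
i32.const 36 → 11 9 36
i32.mul      → 11 324
i32.const -6 → 11 324 -6
i32.sub      → 11 330
i32.div_s    → 0
i32.const 12 → 0 12
i32.mul      → 0
i32.const -3 → 0 -3
i32.const -8 → 0 -3 -8
i32.mul      → 0 24
i32.sub      → -24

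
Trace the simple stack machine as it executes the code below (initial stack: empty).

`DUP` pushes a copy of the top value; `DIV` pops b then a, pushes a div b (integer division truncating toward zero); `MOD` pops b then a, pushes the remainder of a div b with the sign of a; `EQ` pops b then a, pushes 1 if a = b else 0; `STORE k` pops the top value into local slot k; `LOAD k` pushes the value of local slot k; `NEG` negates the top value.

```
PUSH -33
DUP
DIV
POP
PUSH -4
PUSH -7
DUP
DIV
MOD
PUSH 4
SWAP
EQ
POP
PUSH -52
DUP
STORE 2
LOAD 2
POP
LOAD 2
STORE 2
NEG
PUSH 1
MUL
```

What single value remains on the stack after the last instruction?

52

PUSH -33 → -33
DUP      → -33 -33
DIV      → 1
POP      → (empty)
PUSH -4  → -4
PUSH -7  → -4 -7
DUP      → -4 -7 -7
DIV      → -4 1
MOD      → 0
PUSH 4   → 0 4
SWAP     → 4 0
EQ       → 0
POP      → (empty)
PUSH -52 → -52
DUP      → -52 -52
STORE 2  → -52
LOAD 2   → -52 -52
POP      → -52
LOAD 2   → -52 -52
STORE 2  → -52
NEG      → 52
PUSH 1   → 52 1
MUL      → 52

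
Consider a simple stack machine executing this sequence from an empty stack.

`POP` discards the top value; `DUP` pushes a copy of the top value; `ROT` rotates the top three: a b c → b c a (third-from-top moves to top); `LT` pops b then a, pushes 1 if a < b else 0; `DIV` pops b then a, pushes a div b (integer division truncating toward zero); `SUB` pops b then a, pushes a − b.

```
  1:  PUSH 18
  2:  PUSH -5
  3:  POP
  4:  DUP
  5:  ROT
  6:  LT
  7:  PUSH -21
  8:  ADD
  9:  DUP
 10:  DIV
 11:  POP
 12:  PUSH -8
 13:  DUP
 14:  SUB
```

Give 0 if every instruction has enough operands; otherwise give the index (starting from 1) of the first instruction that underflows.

PUSH 18 → [18]
PUSH -5 → [18, -5]
POP     → [18]
DUP     → [18, 18]
ROT  — needs 3 operands, stack has 2 → underflow

5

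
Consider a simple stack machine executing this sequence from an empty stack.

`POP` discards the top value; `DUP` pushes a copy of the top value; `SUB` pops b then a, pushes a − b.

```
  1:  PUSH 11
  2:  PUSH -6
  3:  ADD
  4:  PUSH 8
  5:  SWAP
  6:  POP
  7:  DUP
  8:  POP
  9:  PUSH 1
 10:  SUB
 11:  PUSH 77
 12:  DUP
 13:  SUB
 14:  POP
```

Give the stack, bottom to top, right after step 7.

PUSH 11  11
PUSH -6  11 -6
ADD      5
PUSH 8   5 8
SWAP     8 5
POP      8
DUP      8 8

[8, 8]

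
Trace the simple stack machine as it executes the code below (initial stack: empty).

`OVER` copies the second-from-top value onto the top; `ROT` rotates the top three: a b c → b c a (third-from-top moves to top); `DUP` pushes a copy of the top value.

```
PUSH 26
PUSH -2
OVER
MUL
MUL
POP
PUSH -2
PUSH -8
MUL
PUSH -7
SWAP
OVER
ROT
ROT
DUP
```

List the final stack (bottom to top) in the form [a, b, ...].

[-7, -7, 16, 16]

PUSH 26 : 26
PUSH -2 : 26 -2
OVER    : 26 -2 26
MUL     : 26 -52
MUL     : -1352
POP     : (empty)
PUSH -2 : -2
PUSH -8 : -2 -8
MUL     : 16
PUSH -7 : 16 -7
SWAP    : -7 16
OVER    : -7 16 -7
ROT     : 16 -7 -7
ROT     : -7 -7 16
DUP     : -7 -7 16 16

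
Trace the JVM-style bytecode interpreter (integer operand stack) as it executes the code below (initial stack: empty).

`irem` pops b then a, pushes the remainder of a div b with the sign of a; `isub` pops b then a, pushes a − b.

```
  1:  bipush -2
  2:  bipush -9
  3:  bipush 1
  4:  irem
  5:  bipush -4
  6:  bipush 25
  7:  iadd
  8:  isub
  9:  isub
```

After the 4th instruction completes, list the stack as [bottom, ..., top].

[-2, 0]

bipush -2 : -2
bipush -9 : -2 -9
bipush 1  : -2 -9 1
irem      : -2 0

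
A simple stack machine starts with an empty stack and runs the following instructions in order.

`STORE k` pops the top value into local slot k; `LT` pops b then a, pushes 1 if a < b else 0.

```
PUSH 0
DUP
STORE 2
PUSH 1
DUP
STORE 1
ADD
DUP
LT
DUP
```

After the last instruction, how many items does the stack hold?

2

PUSH 0  -> [0]
DUP     -> [0, 0]
STORE 2 -> [0]
PUSH 1  -> [0, 1]
DUP     -> [0, 1, 1]
STORE 1 -> [0, 1]
ADD     -> [1]
DUP     -> [1, 1]
LT      -> [0]
DUP     -> [0, 0]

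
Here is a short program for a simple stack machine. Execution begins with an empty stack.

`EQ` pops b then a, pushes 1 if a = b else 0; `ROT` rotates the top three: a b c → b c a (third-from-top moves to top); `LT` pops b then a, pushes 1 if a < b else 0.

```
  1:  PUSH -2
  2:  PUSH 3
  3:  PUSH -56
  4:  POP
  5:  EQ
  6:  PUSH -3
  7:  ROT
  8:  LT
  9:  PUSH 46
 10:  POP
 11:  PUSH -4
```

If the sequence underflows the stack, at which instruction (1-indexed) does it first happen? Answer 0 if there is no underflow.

7

PUSH -2  : -2
PUSH 3   : -2 3
PUSH -56 : -2 3 -56
POP      : -2 3
EQ       : 0
PUSH -3  : 0 -3
ROT  — needs 3 operands, stack has 2 → underflow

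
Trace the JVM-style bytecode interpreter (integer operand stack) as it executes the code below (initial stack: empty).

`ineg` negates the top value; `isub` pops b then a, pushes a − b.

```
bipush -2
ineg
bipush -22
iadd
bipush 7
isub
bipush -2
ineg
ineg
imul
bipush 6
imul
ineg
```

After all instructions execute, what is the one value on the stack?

-324

bipush -2  : [-2]
ineg       : [2]
bipush -22 : [2, -22]
iadd       : [-20]
bipush 7   : [-20, 7]
isub       : [-27]
bipush -2  : [-27, -2]
ineg       : [-27, 2]
ineg       : [-27, -2]
imul       : [54]
bipush 6   : [54, 6]
imul       : [324]
ineg       : [-324]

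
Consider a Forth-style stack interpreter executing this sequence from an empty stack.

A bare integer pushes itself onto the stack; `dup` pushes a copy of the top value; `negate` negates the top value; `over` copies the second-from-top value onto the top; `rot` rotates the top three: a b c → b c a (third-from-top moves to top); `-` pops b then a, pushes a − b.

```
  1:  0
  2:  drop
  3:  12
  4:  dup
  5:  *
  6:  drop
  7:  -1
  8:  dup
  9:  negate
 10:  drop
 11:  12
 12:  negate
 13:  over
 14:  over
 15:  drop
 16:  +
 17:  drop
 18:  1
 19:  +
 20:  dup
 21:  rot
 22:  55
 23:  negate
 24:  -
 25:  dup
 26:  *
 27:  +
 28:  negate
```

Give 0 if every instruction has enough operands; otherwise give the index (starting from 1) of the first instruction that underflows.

21

0       [0]
drop    []
12      [12]
dup     [12, 12]
*       [144]
drop    []
-1      [-1]
dup     [-1, -1]
negate  [-1, 1]
drop    [-1]
12      [-1, 12]
negate  [-1, -12]
over    [-1, -12, -1]
over    [-1, -12, -1, -12]
drop    [-1, -12, -1]
+       [-1, -13]
drop    [-1]
1       [-1, 1]
+       [0]
dup     [0, 0]
rot  — needs 3 operands, stack has 2 → underflow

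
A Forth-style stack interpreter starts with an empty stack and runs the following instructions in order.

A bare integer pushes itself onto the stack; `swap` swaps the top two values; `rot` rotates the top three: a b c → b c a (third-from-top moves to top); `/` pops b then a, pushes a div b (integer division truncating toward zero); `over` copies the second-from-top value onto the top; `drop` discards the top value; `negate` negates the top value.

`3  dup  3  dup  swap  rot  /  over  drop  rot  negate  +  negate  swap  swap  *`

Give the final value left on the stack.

3      : 3
dup    : 3 3
3      : 3 3 3
dup    : 3 3 3 3
swap   : 3 3 3 3
rot    : 3 3 3 3
/      : 3 3 1
over   : 3 3 1 3
drop   : 3 3 1
rot    : 3 1 3
negate : 3 1 -3
+      : 3 -2
negate : 3 2
swap   : 2 3
swap   : 3 2
*      : 6

6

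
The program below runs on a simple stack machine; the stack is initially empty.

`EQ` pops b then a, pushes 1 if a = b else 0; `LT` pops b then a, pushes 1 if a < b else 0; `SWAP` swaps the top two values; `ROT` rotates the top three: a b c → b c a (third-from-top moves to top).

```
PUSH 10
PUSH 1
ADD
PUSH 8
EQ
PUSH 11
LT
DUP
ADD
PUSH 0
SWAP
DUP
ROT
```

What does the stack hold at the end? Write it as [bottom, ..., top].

[2, 2, 0]

PUSH 10  10
PUSH 1   10 1
ADD      11
PUSH 8   11 8
EQ       0
PUSH 11  0 11
LT       1
DUP      1 1
ADD      2
PUSH 0   2 0
SWAP     0 2
DUP      0 2 2
ROT      2 2 0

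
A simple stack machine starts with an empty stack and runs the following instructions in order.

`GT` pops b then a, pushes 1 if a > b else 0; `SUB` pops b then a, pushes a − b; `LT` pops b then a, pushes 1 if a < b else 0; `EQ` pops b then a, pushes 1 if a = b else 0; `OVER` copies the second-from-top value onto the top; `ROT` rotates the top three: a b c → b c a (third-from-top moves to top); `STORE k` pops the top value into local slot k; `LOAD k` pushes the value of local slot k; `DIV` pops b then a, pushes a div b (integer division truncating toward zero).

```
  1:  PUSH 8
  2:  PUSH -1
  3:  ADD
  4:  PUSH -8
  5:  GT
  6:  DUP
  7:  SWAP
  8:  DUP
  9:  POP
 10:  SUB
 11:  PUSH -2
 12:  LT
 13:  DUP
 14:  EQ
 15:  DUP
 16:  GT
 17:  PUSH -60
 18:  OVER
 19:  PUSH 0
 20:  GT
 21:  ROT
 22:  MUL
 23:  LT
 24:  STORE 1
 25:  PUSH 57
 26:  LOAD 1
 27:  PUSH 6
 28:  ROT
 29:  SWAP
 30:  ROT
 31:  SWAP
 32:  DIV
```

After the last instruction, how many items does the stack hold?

2

PUSH 8   : [8]
PUSH -1  : [8, -1]
ADD      : [7]
PUSH -8  : [7, -8]
GT       : [1]
DUP      : [1, 1]
SWAP     : [1, 1]
DUP      : [1, 1, 1]
POP      : [1, 1]
SUB      : [0]
PUSH -2  : [0, -2]
LT       : [0]
DUP      : [0, 0]
EQ       : [1]
DUP      : [1, 1]
GT       : [0]
PUSH -60 : [0, -60]
OVER     : [0, -60, 0]
PUSH 0   : [0, -60, 0, 0]
GT       : [0, -60, 0]
ROT      : [-60, 0, 0]
MUL      : [-60, 0]
LT       : [1]
STORE 1  : []
PUSH 57  : [57]
LOAD 1   : [57, 1]
PUSH 6   : [57, 1, 6]
ROT      : [1, 6, 57]
SWAP     : [1, 57, 6]
ROT      : [57, 6, 1]
SWAP     : [57, 1, 6]
DIV      : [57, 0]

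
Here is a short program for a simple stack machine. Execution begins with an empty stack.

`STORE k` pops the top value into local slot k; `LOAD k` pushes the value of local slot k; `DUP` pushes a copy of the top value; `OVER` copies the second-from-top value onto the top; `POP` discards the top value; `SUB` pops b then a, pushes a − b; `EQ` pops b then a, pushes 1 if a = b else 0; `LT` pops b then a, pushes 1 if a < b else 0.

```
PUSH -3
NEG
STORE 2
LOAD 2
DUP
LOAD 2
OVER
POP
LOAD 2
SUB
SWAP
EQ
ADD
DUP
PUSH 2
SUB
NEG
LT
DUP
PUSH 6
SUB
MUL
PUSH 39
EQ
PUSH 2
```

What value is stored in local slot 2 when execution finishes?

PUSH -3 -> -3
NEG     -> 3
STORE 2 -> (empty)
LOAD 2  -> 3
DUP     -> 3 3
LOAD 2  -> 3 3 3
OVER    -> 3 3 3 3
POP     -> 3 3 3
LOAD 2  -> 3 3 3 3
SUB     -> 3 3 0
SWAP    -> 3 0 3
EQ      -> 3 0
ADD     -> 3
DUP     -> 3 3
PUSH 2  -> 3 3 2
SUB     -> 3 1
NEG     -> 3 -1
LT      -> 0
DUP     -> 0 0
PUSH 6  -> 0 0 6
SUB     -> 0 -6
MUL     -> 0
PUSH 39 -> 0 39
EQ      -> 0
PUSH 2  -> 0 2

3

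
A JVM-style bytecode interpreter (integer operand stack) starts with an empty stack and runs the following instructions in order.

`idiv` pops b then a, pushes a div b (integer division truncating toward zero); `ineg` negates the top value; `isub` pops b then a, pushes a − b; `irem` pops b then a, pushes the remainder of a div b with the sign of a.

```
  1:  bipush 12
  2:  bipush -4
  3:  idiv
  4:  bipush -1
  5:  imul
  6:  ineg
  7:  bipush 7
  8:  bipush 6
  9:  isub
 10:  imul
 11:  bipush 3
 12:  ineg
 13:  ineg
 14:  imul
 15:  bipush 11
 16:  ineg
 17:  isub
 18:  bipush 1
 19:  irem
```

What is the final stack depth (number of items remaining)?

1

bipush 12 -> 12
bipush -4 -> 12 -4
idiv      -> -3
bipush -1 -> -3 -1
imul      -> 3
ineg      -> -3
bipush 7  -> -3 7
bipush 6  -> -3 7 6
isub      -> -3 1
imul      -> -3
bipush 3  -> -3 3
ineg      -> -3 -3
ineg      -> -3 3
imul      -> -9
bipush 11 -> -9 11
ineg      -> -9 -11
isub      -> 2
bipush 1  -> 2 1
irem      -> 0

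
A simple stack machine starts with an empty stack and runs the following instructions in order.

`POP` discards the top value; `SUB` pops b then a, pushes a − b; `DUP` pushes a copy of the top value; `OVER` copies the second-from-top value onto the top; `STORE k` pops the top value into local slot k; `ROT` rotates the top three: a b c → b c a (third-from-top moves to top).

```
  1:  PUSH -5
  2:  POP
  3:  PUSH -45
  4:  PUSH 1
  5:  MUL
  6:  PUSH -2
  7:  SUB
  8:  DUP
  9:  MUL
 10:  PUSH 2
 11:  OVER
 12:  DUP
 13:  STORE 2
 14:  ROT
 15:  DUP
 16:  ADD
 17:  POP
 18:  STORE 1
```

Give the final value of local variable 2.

PUSH -5  : -5
POP      : (empty)
PUSH -45 : -45
PUSH 1   : -45 1
MUL      : -45
PUSH -2  : -45 -2
SUB      : -43
DUP      : -43 -43
MUL      : 1849
PUSH 2   : 1849 2
OVER     : 1849 2 1849
DUP      : 1849 2 1849 1849
STORE 2  : 1849 2 1849
ROT      : 2 1849 1849
DUP      : 2 1849 1849 1849
ADD      : 2 1849 3698
POP      : 2 1849
STORE 1  : 2

1849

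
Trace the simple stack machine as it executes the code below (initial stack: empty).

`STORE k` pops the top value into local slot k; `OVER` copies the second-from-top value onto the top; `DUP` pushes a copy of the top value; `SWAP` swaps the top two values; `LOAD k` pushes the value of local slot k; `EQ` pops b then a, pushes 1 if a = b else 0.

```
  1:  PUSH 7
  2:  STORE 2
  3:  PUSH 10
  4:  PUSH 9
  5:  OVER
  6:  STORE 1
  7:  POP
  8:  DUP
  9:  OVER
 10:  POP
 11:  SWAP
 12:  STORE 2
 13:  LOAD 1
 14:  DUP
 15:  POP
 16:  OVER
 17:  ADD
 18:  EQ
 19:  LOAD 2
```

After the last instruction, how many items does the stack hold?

2

PUSH 7  → 7
STORE 2 → (empty)
PUSH 10 → 10
PUSH 9  → 10 9
OVER    → 10 9 10
STORE 1 → 10 9
POP     → 10
DUP     → 10 10
OVER    → 10 10 10
POP     → 10 10
SWAP    → 10 10
STORE 2 → 10
LOAD 1  → 10 10
DUP     → 10 10 10
POP     → 10 10
OVER    → 10 10 10
ADD     → 10 20
EQ      → 0
LOAD 2  → 0 10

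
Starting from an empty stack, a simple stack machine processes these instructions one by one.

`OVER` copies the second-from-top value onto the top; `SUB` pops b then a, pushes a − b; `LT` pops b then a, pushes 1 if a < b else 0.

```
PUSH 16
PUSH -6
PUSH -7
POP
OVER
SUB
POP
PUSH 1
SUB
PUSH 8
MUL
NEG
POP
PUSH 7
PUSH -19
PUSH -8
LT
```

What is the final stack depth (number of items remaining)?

PUSH 16   16
PUSH -6   16 -6
PUSH -7   16 -6 -7
POP       16 -6
OVER      16 -6 16
SUB       16 -22
POP       16
PUSH 1    16 1
SUB       15
PUSH 8    15 8
MUL       120
NEG       -120
POP       (empty)
PUSH 7    7
PUSH -19  7 -19
PUSH -8   7 -19 -8
LT        7 1

2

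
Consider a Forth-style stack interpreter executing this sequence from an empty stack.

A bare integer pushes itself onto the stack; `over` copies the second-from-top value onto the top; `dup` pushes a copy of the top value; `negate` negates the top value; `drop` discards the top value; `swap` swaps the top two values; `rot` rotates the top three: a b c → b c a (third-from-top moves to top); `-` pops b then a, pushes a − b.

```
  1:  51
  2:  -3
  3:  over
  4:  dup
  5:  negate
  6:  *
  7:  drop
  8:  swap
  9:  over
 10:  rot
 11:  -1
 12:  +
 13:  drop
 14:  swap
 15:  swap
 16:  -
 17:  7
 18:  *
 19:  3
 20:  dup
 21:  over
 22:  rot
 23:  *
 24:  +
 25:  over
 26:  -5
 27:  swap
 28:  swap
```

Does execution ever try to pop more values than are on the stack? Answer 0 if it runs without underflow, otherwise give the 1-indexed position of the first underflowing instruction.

51     → 51
-3     → 51 -3
over   → 51 -3 51
dup    → 51 -3 51 51
negate → 51 -3 51 -51
*      → 51 -3 -2601
drop   → 51 -3
swap   → -3 51
over   → -3 51 -3
rot    → 51 -3 -3
-1     → 51 -3 -3 -1
+      → 51 -3 -4
drop   → 51 -3
swap   → -3 51
swap   → 51 -3
-      → 54
7      → 54 7
*      → 378
3      → 378 3
dup    → 378 3 3
over   → 378 3 3 3
rot    → 378 3 3 3
*      → 378 3 9
+      → 378 12
over   → 378 12 378
-5     → 378 12 378 -5
swap   → 378 12 -5 378
swap   → 378 12 378 -5

0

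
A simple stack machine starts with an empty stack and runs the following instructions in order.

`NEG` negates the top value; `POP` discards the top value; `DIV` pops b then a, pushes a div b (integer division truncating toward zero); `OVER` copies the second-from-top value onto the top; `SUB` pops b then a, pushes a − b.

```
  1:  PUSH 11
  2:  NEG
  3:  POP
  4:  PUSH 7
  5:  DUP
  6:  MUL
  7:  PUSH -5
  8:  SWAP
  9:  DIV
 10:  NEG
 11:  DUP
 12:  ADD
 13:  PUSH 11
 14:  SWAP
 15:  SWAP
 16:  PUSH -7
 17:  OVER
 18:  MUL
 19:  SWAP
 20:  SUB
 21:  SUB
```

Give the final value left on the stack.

PUSH 11 : [11]
NEG     : [-11]
POP     : []
PUSH 7  : [7]
DUP     : [7, 7]
MUL     : [49]
PUSH -5 : [49, -5]
SWAP    : [-5, 49]
DIV     : [0]
NEG     : [0]
DUP     : [0, 0]
ADD     : [0]
PUSH 11 : [0, 11]
SWAP    : [11, 0]
SWAP    : [0, 11]
PUSH -7 : [0, 11, -7]
OVER    : [0, 11, -7, 11]
MUL     : [0, 11, -77]
SWAP    : [0, -77, 11]
SUB     : [0, -88]
SUB     : [88]

88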